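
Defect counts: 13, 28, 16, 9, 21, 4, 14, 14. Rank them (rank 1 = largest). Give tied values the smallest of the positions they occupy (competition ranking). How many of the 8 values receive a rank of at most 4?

5

Sorted (descending): 28, 21, 16, 14, 14, 13, 9, 4
The 2 values of 14 occupy positions 4–5 → each gets rank 4.
Ranks ≤ 4: {1, 2, 3, 4, 4} → 5 values.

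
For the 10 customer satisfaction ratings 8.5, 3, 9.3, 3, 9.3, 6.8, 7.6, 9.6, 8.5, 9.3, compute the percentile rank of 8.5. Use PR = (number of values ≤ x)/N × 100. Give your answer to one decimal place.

60.0

N = 10.
Strictly below 8.5: 4. Equal to 8.5: 2.
PR = 6/10 × 100 = 60.0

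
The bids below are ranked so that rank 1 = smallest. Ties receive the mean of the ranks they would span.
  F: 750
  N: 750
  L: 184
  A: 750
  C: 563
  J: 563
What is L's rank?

Sorted (ascending): 184, 563, 563, 750, 750, 750
The 2 values of 563 occupy positions 2–3 → average rank (2+3)/2 = 2.5.
The 3 values of 750 occupy positions 4–6 → average rank 5.
L has value 184 → rank 1.

1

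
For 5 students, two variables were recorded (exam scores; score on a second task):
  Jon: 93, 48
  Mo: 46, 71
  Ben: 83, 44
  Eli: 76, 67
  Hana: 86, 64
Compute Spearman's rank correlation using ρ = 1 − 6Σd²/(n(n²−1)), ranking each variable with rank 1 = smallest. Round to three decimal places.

Ranks of variable 1: 5, 1, 3, 2, 4
Ranks of variable 2: 2, 5, 1, 4, 3
d = r₁ − r₂: 3, -4, 2, -2, 1
d²: 9, 16, 4, 4, 1; Σd² = 34
ρ = 1 − 6·34/(5·24) = 1 − 204/120 = -0.700

-0.700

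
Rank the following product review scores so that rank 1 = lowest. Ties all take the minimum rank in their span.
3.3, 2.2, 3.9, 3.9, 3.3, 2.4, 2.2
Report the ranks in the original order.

4, 1, 6, 6, 4, 3, 1

Sorted (ascending): 2.2, 2.2, 2.4, 3.3, 3.3, 3.9, 3.9
The 2 values of 2.2 occupy positions 1–2 → each gets rank 1.
The 2 values of 3.3 occupy positions 4–5 → each gets rank 4.
The 2 values of 3.9 occupy positions 6–7 → each gets rank 6.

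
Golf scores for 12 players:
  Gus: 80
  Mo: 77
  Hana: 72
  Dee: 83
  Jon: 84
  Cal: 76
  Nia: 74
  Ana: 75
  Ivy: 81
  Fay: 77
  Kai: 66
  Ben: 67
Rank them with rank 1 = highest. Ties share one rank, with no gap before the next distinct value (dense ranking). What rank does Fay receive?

5

Sorted (descending): 84, 83, 81, 80, 77, 77, 76, 75, 74, 72, 67, 66
The 2 values of 77 share dense rank 5.
Remaining distinct values take the next consecutive integers.
Fay has value 77 → rank 5.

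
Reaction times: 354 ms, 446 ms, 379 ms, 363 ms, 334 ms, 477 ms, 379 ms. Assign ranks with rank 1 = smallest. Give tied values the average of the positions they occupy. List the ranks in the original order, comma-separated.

2, 6, 4.5, 3, 1, 7, 4.5

Sorted (ascending): 334, 354, 363, 379, 379, 446, 477
The 2 values of 379 occupy positions 4–5 → average rank (4+5)/2 = 4.5.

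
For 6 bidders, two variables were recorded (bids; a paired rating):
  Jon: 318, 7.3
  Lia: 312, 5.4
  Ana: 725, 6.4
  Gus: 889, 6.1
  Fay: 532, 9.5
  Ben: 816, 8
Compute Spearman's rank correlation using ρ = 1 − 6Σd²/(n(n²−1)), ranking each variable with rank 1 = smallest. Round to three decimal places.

0.143

Ranks of variable 1: 2, 1, 4, 6, 3, 5
Ranks of variable 2: 4, 1, 3, 2, 6, 5
d = r₁ − r₂: -2, 0, 1, 4, -3, 0
d²: 4, 0, 1, 16, 9, 0; Σd² = 30
ρ = 1 − 6·30/(6·35) = 1 − 180/210 = 0.143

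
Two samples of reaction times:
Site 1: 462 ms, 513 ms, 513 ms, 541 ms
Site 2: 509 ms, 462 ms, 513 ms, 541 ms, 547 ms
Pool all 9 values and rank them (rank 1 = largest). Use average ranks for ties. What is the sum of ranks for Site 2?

24

Sorted (descending): 547, 541, 541, 513, 513, 513, 509, 462, 462
The 2 values of 541 occupy positions 2–3 → average rank (2+3)/2 = 2.5.
The 3 values of 513 occupy positions 4–6 → average rank 5.
The 2 values of 462 occupy positions 8–9 → average rank (8+9)/2 = 8.5.
Site 2 values → pooled ranks: 509→7, 462→8.5, 513→5, 541→2.5, 547→1
Rank sum = 7 + 8.5 + 5 + 2.5 + 1 = 24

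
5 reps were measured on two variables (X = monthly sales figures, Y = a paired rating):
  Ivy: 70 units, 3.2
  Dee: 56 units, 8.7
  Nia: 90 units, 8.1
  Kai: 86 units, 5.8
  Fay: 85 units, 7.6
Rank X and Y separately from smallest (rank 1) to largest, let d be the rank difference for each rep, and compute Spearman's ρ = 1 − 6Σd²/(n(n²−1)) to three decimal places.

-0.100

Ranks of variable 1: 2, 1, 5, 4, 3
Ranks of variable 2: 1, 5, 4, 2, 3
d = r₁ − r₂: 1, -4, 1, 2, 0
d²: 1, 16, 1, 4, 0; Σd² = 22
ρ = 1 − 6·22/(5·24) = 1 − 132/120 = -0.100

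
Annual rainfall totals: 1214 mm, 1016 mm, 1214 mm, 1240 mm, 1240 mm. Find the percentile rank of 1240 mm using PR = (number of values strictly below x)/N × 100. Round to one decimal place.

60.0

N = 5.
Strictly below 1240: 3. Equal to 1240: 2.
PR = 3/5 × 100 = 60.0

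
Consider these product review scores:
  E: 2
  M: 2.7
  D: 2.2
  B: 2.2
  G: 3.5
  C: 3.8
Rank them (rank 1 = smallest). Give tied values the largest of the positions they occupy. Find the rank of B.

3

Sorted (ascending): 2, 2.2, 2.2, 2.7, 3.5, 3.8
The 2 values of 2.2 occupy positions 2–3 → each gets rank 3.
B has value 2.2 → rank 3.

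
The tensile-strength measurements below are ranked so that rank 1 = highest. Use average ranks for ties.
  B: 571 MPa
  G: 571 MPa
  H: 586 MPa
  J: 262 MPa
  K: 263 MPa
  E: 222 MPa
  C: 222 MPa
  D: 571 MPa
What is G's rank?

3

Sorted (descending): 586, 571, 571, 571, 263, 262, 222, 222
The 3 values of 571 occupy positions 2–4 → average rank 3.
The 2 values of 222 occupy positions 7–8 → average rank (7+8)/2 = 7.5.
G has value 571 MPa → rank 3.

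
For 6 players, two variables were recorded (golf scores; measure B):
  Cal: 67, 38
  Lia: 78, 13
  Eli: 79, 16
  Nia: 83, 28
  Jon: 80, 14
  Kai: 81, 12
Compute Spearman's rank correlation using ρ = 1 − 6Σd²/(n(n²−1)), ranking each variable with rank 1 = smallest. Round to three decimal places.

-0.257

Ranks of variable 1: 1, 2, 3, 6, 4, 5
Ranks of variable 2: 6, 2, 4, 5, 3, 1
d = r₁ − r₂: -5, 0, -1, 1, 1, 4
d²: 25, 0, 1, 1, 1, 16; Σd² = 44
ρ = 1 − 6·44/(6·35) = 1 − 264/210 = -0.257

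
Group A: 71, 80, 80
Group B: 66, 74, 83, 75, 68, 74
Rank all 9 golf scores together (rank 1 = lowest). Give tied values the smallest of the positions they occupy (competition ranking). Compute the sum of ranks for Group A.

Sorted (ascending): 66, 68, 71, 74, 74, 75, 80, 80, 83
The 2 values of 74 occupy positions 4–5 → each gets rank 4.
The 2 values of 80 occupy positions 7–8 → each gets rank 7.
Group A values → pooled ranks: 71→3, 80→7, 80→7
Rank sum = 3 + 7 + 7 = 17

17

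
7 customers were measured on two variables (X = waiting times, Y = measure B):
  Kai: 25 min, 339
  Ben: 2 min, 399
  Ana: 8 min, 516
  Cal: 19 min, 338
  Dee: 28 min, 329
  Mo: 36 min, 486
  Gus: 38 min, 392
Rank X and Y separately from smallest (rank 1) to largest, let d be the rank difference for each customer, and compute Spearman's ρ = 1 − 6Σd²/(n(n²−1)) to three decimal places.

-0.214

Ranks of variable 1: 4, 1, 2, 3, 5, 6, 7
Ranks of variable 2: 3, 5, 7, 2, 1, 6, 4
d = r₁ − r₂: 1, -4, -5, 1, 4, 0, 3
d²: 1, 16, 25, 1, 16, 0, 9; Σd² = 68
ρ = 1 − 6·68/(7·48) = 1 − 408/336 = -0.214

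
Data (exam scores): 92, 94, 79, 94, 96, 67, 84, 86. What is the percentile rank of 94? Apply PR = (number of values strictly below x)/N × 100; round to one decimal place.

N = 8.
Strictly below 94: 5. Equal to 94: 2.
PR = 5/8 × 100 = 62.5

62.5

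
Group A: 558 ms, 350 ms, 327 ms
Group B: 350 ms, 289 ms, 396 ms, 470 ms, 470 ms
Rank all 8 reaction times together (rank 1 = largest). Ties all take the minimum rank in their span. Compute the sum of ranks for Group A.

13

Sorted (descending): 558, 470, 470, 396, 350, 350, 327, 289
The 2 values of 470 occupy positions 2–3 → each gets rank 2.
The 2 values of 350 occupy positions 5–6 → each gets rank 5.
Group A values → pooled ranks: 558→1, 350→5, 327→7
Rank sum = 1 + 5 + 7 = 13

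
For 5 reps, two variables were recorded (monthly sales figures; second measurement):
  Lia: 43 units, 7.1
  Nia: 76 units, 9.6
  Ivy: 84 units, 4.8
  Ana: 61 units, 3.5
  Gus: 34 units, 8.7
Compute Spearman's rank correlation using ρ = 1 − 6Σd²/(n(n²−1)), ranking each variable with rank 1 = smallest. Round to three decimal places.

-0.200

Ranks of variable 1: 2, 4, 5, 3, 1
Ranks of variable 2: 3, 5, 2, 1, 4
d = r₁ − r₂: -1, -1, 3, 2, -3
d²: 1, 1, 9, 4, 9; Σd² = 24
ρ = 1 − 6·24/(5·24) = 1 − 144/120 = -0.200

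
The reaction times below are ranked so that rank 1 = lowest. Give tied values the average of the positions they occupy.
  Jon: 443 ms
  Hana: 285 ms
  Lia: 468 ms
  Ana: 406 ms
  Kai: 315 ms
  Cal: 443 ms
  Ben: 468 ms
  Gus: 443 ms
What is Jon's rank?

Sorted (ascending): 285, 315, 406, 443, 443, 443, 468, 468
The 3 values of 443 occupy positions 4–6 → average rank 5.
The 2 values of 468 occupy positions 7–8 → average rank (7+8)/2 = 7.5.
Jon has value 443 ms → rank 5.

5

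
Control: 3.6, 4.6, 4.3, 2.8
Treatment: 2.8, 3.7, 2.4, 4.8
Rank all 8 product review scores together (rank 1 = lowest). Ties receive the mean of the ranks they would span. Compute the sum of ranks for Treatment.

Sorted (ascending): 2.4, 2.8, 2.8, 3.6, 3.7, 4.3, 4.6, 4.8
The 2 values of 2.8 occupy positions 2–3 → average rank (2+3)/2 = 2.5.
Treatment values → pooled ranks: 2.8→2.5, 3.7→5, 2.4→1, 4.8→8
Rank sum = 2.5 + 5 + 1 + 8 = 16.5

16.5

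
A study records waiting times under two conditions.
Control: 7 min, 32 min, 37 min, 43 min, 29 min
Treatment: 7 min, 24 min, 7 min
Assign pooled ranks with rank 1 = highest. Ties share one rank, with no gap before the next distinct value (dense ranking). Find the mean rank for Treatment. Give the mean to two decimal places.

Sorted (descending): 43, 37, 32, 29, 24, 7, 7, 7
The 3 values of 7 share dense rank 6.
Remaining distinct values take the next consecutive integers.
Treatment values → pooled ranks: 7→6, 24→5, 7→6
Mean rank = (6 + 5 + 6) / 3 = 5.67

5.67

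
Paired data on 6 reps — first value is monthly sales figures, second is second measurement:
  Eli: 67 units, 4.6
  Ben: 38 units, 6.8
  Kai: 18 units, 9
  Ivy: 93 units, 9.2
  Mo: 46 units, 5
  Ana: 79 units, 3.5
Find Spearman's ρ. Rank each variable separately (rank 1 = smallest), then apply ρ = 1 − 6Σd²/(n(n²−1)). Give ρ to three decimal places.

-0.143

Ranks of variable 1: 4, 2, 1, 6, 3, 5
Ranks of variable 2: 2, 4, 5, 6, 3, 1
d = r₁ − r₂: 2, -2, -4, 0, 0, 4
d²: 4, 4, 16, 0, 0, 16; Σd² = 40
ρ = 1 − 6·40/(6·35) = 1 − 240/210 = -0.143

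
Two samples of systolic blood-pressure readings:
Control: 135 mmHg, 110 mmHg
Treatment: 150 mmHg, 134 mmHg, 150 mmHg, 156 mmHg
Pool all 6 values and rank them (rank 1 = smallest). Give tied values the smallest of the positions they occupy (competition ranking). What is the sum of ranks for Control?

4

Sorted (ascending): 110, 134, 135, 150, 150, 156
The 2 values of 150 occupy positions 4–5 → each gets rank 4.
Control values → pooled ranks: 135→3, 110→1
Rank sum = 3 + 1 = 4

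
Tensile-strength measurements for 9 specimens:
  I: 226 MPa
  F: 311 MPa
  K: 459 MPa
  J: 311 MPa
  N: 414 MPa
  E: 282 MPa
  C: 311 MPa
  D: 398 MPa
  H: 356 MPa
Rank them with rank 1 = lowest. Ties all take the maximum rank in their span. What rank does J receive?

Sorted (ascending): 226, 282, 311, 311, 311, 356, 398, 414, 459
The 3 values of 311 occupy positions 3–5 → each gets rank 5.
J has value 311 MPa → rank 5.

5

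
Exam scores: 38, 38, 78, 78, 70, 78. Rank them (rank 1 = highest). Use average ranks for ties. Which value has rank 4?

Sorted (descending): 78, 78, 78, 70, 38, 38
The 3 values of 78 occupy positions 1–3 → average rank 2.
The 2 values of 38 occupy positions 5–6 → average rank (5+6)/2 = 5.5.
Rank 4 → value 70.

70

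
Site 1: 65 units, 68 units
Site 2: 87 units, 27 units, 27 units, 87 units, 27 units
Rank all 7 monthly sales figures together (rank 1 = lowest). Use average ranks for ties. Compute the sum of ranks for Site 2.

19

Sorted (ascending): 27, 27, 27, 65, 68, 87, 87
The 3 values of 27 occupy positions 1–3 → average rank 2.
The 2 values of 87 occupy positions 6–7 → average rank (6+7)/2 = 6.5.
Site 2 values → pooled ranks: 87→6.5, 27→2, 27→2, 87→6.5, 27→2
Rank sum = 6.5 + 2 + 2 + 6.5 + 2 = 19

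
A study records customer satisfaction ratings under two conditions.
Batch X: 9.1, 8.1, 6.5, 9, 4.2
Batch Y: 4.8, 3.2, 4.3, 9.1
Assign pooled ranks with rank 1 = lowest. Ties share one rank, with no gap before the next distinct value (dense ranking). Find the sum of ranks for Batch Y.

Sorted (ascending): 3.2, 4.2, 4.3, 4.8, 6.5, 8.1, 9, 9.1, 9.1
The 2 values of 9.1 share dense rank 8.
Remaining distinct values take the next consecutive integers.
Batch Y values → pooled ranks: 4.8→4, 3.2→1, 4.3→3, 9.1→8
Rank sum = 4 + 1 + 3 + 8 = 16

16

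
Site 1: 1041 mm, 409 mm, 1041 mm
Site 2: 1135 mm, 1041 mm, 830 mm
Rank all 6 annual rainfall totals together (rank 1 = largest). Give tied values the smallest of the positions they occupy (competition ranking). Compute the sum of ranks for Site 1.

10

Sorted (descending): 1135, 1041, 1041, 1041, 830, 409
The 3 values of 1041 occupy positions 2–4 → each gets rank 2.
Site 1 values → pooled ranks: 1041→2, 409→6, 1041→2
Rank sum = 2 + 6 + 2 = 10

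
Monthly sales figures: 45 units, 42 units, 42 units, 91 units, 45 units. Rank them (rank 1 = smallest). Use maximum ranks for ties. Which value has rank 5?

91

Sorted (ascending): 42, 42, 45, 45, 91
The 2 values of 42 occupy positions 1–2 → each gets rank 2.
The 2 values of 45 occupy positions 3–4 → each gets rank 4.
Rank 5 → value 91.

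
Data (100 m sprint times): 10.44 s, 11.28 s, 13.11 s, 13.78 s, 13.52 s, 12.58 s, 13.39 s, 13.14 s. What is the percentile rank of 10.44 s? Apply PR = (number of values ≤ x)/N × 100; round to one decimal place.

N = 8.
Strictly below 10.44: 0. Equal to 10.44: 1.
PR = 1/8 × 100 = 12.5

12.5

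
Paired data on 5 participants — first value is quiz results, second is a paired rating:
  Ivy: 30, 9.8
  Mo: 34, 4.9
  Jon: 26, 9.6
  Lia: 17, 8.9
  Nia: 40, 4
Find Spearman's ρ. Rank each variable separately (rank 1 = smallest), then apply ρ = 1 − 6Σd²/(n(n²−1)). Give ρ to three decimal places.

Ranks of variable 1: 3, 4, 2, 1, 5
Ranks of variable 2: 5, 2, 4, 3, 1
d = r₁ − r₂: -2, 2, -2, -2, 4
d²: 4, 4, 4, 4, 16; Σd² = 32
ρ = 1 − 6·32/(5·24) = 1 − 192/120 = -0.600

-0.600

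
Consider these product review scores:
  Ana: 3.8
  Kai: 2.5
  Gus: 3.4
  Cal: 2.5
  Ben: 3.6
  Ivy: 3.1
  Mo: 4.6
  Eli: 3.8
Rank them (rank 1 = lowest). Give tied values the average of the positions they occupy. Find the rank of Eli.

6.5

Sorted (ascending): 2.5, 2.5, 3.1, 3.4, 3.6, 3.8, 3.8, 4.6
The 2 values of 2.5 occupy positions 1–2 → average rank (1+2)/2 = 1.5.
The 2 values of 3.8 occupy positions 6–7 → average rank (6+7)/2 = 6.5.
Eli has value 3.8 → rank 6.5.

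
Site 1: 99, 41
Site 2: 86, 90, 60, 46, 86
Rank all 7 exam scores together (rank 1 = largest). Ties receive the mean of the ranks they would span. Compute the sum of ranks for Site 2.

20

Sorted (descending): 99, 90, 86, 86, 60, 46, 41
The 2 values of 86 occupy positions 3–4 → average rank (3+4)/2 = 3.5.
Site 2 values → pooled ranks: 86→3.5, 90→2, 60→5, 46→6, 86→3.5
Rank sum = 3.5 + 2 + 5 + 6 + 3.5 = 20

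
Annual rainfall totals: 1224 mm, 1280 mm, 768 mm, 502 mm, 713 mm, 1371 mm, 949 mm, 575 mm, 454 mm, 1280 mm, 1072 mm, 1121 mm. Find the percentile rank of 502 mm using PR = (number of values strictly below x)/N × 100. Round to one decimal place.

8.3

N = 12.
Strictly below 502: 1. Equal to 502: 1.
PR = 1/12 × 100 = 8.3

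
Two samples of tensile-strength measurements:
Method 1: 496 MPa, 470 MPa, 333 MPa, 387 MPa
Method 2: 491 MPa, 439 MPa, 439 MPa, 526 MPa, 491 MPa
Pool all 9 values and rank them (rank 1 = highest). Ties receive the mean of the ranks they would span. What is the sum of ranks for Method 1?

24

Sorted (descending): 526, 496, 491, 491, 470, 439, 439, 387, 333
The 2 values of 491 occupy positions 3–4 → average rank (3+4)/2 = 3.5.
The 2 values of 439 occupy positions 6–7 → average rank (6+7)/2 = 6.5.
Method 1 values → pooled ranks: 496→2, 470→5, 333→9, 387→8
Rank sum = 2 + 5 + 9 + 8 = 24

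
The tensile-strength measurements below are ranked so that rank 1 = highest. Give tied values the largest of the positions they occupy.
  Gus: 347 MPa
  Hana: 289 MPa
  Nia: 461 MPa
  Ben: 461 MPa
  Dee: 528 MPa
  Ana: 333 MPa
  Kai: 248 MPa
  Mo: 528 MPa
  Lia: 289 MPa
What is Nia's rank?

4

Sorted (descending): 528, 528, 461, 461, 347, 333, 289, 289, 248
The 2 values of 528 occupy positions 1–2 → each gets rank 2.
The 2 values of 461 occupy positions 3–4 → each gets rank 4.
The 2 values of 289 occupy positions 7–8 → each gets rank 8.
Nia has value 461 MPa → rank 4.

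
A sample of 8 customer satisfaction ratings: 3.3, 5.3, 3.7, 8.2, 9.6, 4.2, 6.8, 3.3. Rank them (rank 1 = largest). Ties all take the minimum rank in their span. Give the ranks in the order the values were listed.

Sorted (descending): 9.6, 8.2, 6.8, 5.3, 4.2, 3.7, 3.3, 3.3
The 2 values of 3.3 occupy positions 7–8 → each gets rank 7.

7, 4, 6, 2, 1, 5, 3, 7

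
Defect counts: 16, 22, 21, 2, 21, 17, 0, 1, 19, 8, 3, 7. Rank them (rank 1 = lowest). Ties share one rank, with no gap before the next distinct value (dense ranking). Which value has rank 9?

19

Sorted (ascending): 0, 1, 2, 3, 7, 8, 16, 17, 19, 21, 21, 22
The 2 values of 21 share dense rank 10.
Remaining distinct values take the next consecutive integers.
Rank 9 → value 19.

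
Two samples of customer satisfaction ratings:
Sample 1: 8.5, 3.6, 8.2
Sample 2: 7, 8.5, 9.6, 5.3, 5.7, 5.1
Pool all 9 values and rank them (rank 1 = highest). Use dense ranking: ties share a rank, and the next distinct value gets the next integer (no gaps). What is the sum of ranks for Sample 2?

25

Sorted (descending): 9.6, 8.5, 8.5, 8.2, 7, 5.7, 5.3, 5.1, 3.6
The 2 values of 8.5 share dense rank 2.
Remaining distinct values take the next consecutive integers.
Sample 2 values → pooled ranks: 7→4, 8.5→2, 9.6→1, 5.3→6, 5.7→5, 5.1→7
Rank sum = 4 + 2 + 1 + 6 + 5 + 7 = 25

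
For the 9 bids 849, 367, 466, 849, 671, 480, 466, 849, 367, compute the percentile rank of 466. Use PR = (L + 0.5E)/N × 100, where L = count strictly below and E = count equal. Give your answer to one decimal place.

N = 9.
Strictly below 466: 2. Equal to 466: 2.
PR = (2 + 0.5·2)/9 × 100 = 33.3

33.3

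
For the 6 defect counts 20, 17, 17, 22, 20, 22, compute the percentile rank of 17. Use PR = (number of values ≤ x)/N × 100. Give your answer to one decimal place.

N = 6.
Strictly below 17: 0. Equal to 17: 2.
PR = 2/6 × 100 = 33.3

33.3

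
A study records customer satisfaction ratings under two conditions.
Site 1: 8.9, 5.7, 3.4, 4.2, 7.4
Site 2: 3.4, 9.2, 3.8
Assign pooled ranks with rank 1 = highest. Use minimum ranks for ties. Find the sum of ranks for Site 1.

Sorted (descending): 9.2, 8.9, 7.4, 5.7, 4.2, 3.8, 3.4, 3.4
The 2 values of 3.4 occupy positions 7–8 → each gets rank 7.
Site 1 values → pooled ranks: 8.9→2, 5.7→4, 3.4→7, 4.2→5, 7.4→3
Rank sum = 2 + 4 + 7 + 5 + 3 = 21

21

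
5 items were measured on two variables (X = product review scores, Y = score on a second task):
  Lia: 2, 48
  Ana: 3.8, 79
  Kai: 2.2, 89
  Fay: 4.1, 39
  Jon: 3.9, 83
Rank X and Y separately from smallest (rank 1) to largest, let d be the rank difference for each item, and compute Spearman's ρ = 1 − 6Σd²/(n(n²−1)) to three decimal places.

-0.300

Ranks of variable 1: 1, 3, 2, 5, 4
Ranks of variable 2: 2, 3, 5, 1, 4
d = r₁ − r₂: -1, 0, -3, 4, 0
d²: 1, 0, 9, 16, 0; Σd² = 26
ρ = 1 − 6·26/(5·24) = 1 − 156/120 = -0.300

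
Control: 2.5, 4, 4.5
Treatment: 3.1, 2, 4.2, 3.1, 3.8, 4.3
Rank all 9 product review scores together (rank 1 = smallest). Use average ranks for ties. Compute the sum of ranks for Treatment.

28

Sorted (ascending): 2, 2.5, 3.1, 3.1, 3.8, 4, 4.2, 4.3, 4.5
The 2 values of 3.1 occupy positions 3–4 → average rank (3+4)/2 = 3.5.
Treatment values → pooled ranks: 3.1→3.5, 2→1, 4.2→7, 3.1→3.5, 3.8→5, 4.3→8
Rank sum = 3.5 + 1 + 7 + 3.5 + 5 + 8 = 28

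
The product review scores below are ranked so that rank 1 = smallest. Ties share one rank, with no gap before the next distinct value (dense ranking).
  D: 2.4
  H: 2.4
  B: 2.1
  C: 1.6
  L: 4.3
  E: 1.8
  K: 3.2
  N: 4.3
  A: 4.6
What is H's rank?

Sorted (ascending): 1.6, 1.8, 2.1, 2.4, 2.4, 3.2, 4.3, 4.3, 4.6
The 2 values of 2.4 share dense rank 4.
The 2 values of 4.3 share dense rank 6.
Remaining distinct values take the next consecutive integers.
H has value 2.4 → rank 4.

4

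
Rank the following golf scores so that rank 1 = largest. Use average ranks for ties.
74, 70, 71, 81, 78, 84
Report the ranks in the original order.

Sorted (descending): 84, 81, 78, 74, 71, 70
No ties — each value takes its position as its rank.

4, 6, 5, 2, 3, 1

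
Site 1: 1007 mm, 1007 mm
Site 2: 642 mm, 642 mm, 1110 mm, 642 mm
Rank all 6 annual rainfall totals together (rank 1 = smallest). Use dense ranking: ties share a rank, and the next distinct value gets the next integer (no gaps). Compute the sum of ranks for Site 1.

4

Sorted (ascending): 642, 642, 642, 1007, 1007, 1110
The 3 values of 642 share dense rank 1.
The 2 values of 1007 share dense rank 2.
Remaining distinct values take the next consecutive integers.
Site 1 values → pooled ranks: 1007→2, 1007→2
Rank sum = 2 + 2 = 4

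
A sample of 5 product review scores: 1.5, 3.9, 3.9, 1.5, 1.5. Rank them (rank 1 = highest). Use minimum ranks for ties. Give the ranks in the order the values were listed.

3, 1, 1, 3, 3

Sorted (descending): 3.9, 3.9, 1.5, 1.5, 1.5
The 2 values of 3.9 occupy positions 1–2 → each gets rank 1.
The 3 values of 1.5 occupy positions 3–5 → each gets rank 3.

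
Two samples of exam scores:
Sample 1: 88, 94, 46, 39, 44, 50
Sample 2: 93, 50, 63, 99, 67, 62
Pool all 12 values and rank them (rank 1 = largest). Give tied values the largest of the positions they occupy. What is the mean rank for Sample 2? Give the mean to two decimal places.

Sorted (descending): 99, 94, 93, 88, 67, 63, 62, 50, 50, 46, 44, 39
The 2 values of 50 occupy positions 8–9 → each gets rank 9.
Sample 2 values → pooled ranks: 93→3, 50→9, 63→6, 99→1, 67→5, 62→7
Mean rank = (3 + 9 + 6 + 1 + 5 + 7) / 6 = 5.17

5.17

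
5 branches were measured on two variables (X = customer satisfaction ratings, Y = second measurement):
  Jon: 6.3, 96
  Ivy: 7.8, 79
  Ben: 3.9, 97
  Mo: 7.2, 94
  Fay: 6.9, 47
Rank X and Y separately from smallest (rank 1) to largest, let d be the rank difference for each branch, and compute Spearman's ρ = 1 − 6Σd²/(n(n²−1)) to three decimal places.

Ranks of variable 1: 2, 5, 1, 4, 3
Ranks of variable 2: 4, 2, 5, 3, 1
d = r₁ − r₂: -2, 3, -4, 1, 2
d²: 4, 9, 16, 1, 4; Σd² = 34
ρ = 1 − 6·34/(5·24) = 1 − 204/120 = -0.700

-0.700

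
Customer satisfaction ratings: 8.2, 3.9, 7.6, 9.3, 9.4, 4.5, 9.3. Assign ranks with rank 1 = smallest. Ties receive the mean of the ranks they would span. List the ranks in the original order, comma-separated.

4, 1, 3, 5.5, 7, 2, 5.5

Sorted (ascending): 3.9, 4.5, 7.6, 8.2, 9.3, 9.3, 9.4
The 2 values of 9.3 occupy positions 5–6 → average rank (5+6)/2 = 5.5.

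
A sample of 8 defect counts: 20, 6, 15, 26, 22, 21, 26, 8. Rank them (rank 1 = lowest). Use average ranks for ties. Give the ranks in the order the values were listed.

4, 1, 3, 7.5, 6, 5, 7.5, 2

Sorted (ascending): 6, 8, 15, 20, 21, 22, 26, 26
The 2 values of 26 occupy positions 7–8 → average rank (7+8)/2 = 7.5.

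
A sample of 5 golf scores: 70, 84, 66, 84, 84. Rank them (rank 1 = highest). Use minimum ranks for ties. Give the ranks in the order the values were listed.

Sorted (descending): 84, 84, 84, 70, 66
The 3 values of 84 occupy positions 1–3 → each gets rank 1.

4, 1, 5, 1, 1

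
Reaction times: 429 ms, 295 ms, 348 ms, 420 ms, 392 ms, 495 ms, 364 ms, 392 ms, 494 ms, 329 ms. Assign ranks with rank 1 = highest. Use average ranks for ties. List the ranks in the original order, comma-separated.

Sorted (descending): 495, 494, 429, 420, 392, 392, 364, 348, 329, 295
The 2 values of 392 occupy positions 5–6 → average rank (5+6)/2 = 5.5.

3, 10, 8, 4, 5.5, 1, 7, 5.5, 2, 9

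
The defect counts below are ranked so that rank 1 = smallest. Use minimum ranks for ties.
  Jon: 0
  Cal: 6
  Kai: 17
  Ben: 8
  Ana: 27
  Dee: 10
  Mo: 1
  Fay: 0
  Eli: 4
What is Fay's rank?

1

Sorted (ascending): 0, 0, 1, 4, 6, 8, 10, 17, 27
The 2 values of 0 occupy positions 1–2 → each gets rank 1.
Fay has value 0 → rank 1.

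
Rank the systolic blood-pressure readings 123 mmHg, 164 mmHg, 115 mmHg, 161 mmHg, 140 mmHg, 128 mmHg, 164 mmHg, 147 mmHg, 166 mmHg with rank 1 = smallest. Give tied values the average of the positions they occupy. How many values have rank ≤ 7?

Sorted (ascending): 115, 123, 128, 140, 147, 161, 164, 164, 166
The 2 values of 164 occupy positions 7–8 → average rank (7+8)/2 = 7.5.
Ranks ≤ 7: {1, 2, 3, 4, 5, 6} → 6 values.

6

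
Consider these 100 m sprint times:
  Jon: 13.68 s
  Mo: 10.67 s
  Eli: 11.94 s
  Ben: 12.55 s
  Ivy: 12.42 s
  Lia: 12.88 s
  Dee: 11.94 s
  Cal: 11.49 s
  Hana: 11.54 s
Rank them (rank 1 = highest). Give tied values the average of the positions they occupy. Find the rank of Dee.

5.5

Sorted (descending): 13.68, 12.88, 12.55, 12.42, 11.94, 11.94, 11.54, 11.49, 10.67
The 2 values of 11.94 occupy positions 5–6 → average rank (5+6)/2 = 5.5.
Dee has value 11.94 s → rank 5.5.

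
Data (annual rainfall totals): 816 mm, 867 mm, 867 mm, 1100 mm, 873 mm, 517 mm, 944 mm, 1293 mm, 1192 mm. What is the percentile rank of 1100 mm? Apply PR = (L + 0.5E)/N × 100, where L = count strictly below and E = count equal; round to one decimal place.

N = 9.
Strictly below 1100: 6. Equal to 1100: 1.
PR = (6 + 0.5·1)/9 × 100 = 72.2

72.2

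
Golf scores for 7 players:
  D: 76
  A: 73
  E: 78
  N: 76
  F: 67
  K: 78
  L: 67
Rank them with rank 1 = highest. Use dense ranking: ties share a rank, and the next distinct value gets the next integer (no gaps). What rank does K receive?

Sorted (descending): 78, 78, 76, 76, 73, 67, 67
The 2 values of 78 share dense rank 1.
The 2 values of 76 share dense rank 2.
The 2 values of 67 share dense rank 4.
Remaining distinct values take the next consecutive integers.
K has value 78 → rank 1.

1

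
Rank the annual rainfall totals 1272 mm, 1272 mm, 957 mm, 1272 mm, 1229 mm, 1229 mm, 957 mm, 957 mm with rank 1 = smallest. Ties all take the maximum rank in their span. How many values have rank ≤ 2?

Sorted (ascending): 957, 957, 957, 1229, 1229, 1272, 1272, 1272
The 3 values of 957 occupy positions 1–3 → each gets rank 3.
The 2 values of 1229 occupy positions 4–5 → each gets rank 5.
The 3 values of 1272 occupy positions 6–8 → each gets rank 8.
Ranks ≤ 2: {} → 0 values.

0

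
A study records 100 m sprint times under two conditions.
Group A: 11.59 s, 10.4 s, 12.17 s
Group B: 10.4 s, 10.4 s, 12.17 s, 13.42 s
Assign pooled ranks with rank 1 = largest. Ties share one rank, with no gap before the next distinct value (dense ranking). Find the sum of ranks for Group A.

9

Sorted (descending): 13.42, 12.17, 12.17, 11.59, 10.4, 10.4, 10.4
The 2 values of 12.17 share dense rank 2.
The 3 values of 10.4 share dense rank 4.
Remaining distinct values take the next consecutive integers.
Group A values → pooled ranks: 11.59→3, 10.4→4, 12.17→2
Rank sum = 3 + 4 + 2 = 9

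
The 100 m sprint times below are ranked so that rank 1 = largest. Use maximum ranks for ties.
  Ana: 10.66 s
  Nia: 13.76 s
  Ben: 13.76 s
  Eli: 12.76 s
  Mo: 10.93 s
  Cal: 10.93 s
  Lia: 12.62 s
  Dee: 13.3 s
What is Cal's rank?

7

Sorted (descending): 13.76, 13.76, 13.3, 12.76, 12.62, 10.93, 10.93, 10.66
The 2 values of 13.76 occupy positions 1–2 → each gets rank 2.
The 2 values of 10.93 occupy positions 6–7 → each gets rank 7.
Cal has value 10.93 s → rank 7.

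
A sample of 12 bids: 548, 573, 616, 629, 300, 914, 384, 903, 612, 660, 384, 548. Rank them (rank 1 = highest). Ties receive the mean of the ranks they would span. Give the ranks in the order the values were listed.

Sorted (descending): 914, 903, 660, 629, 616, 612, 573, 548, 548, 384, 384, 300
The 2 values of 548 occupy positions 8–9 → average rank (8+9)/2 = 8.5.
The 2 values of 384 occupy positions 10–11 → average rank (10+11)/2 = 10.5.

8.5, 7, 5, 4, 12, 1, 10.5, 2, 6, 3, 10.5, 8.5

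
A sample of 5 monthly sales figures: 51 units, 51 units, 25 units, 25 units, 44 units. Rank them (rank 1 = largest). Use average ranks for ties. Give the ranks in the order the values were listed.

1.5, 1.5, 4.5, 4.5, 3

Sorted (descending): 51, 51, 44, 25, 25
The 2 values of 51 occupy positions 1–2 → average rank (1+2)/2 = 1.5.
The 2 values of 25 occupy positions 4–5 → average rank (4+5)/2 = 4.5.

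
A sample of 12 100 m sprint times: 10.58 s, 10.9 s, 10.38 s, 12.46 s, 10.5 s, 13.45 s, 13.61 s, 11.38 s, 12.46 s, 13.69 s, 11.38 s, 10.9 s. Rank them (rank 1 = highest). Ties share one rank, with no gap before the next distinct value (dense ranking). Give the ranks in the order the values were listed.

7, 6, 9, 4, 8, 3, 2, 5, 4, 1, 5, 6

Sorted (descending): 13.69, 13.61, 13.45, 12.46, 12.46, 11.38, 11.38, 10.9, 10.9, 10.58, 10.5, 10.38
The 2 values of 12.46 share dense rank 4.
The 2 values of 11.38 share dense rank 5.
The 2 values of 10.9 share dense rank 6.
Remaining distinct values take the next consecutive integers.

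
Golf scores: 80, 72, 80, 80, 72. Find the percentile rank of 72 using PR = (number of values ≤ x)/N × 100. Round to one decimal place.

40.0

N = 5.
Strictly below 72: 0. Equal to 72: 2.
PR = 2/5 × 100 = 40.0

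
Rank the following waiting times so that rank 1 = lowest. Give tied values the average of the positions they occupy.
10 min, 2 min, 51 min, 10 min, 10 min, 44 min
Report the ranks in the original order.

3, 1, 6, 3, 3, 5

Sorted (ascending): 2, 10, 10, 10, 44, 51
The 3 values of 10 occupy positions 2–4 → average rank 3.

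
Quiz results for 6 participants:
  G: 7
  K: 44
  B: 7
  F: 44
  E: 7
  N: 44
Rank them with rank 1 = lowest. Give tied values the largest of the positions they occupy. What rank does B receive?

3

Sorted (ascending): 7, 7, 7, 44, 44, 44
The 3 values of 7 occupy positions 1–3 → each gets rank 3.
The 3 values of 44 occupy positions 4–6 → each gets rank 6.
B has value 7 → rank 3.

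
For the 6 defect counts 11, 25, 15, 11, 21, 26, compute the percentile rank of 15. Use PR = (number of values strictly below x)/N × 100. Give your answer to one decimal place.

N = 6.
Strictly below 15: 2. Equal to 15: 1.
PR = 2/6 × 100 = 33.3

33.3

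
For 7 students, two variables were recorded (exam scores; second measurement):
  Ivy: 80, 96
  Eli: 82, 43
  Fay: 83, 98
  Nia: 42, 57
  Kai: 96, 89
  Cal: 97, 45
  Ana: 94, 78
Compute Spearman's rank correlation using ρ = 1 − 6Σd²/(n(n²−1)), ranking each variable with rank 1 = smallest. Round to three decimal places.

Ranks of variable 1: 2, 3, 4, 1, 6, 7, 5
Ranks of variable 2: 6, 1, 7, 3, 5, 2, 4
d = r₁ − r₂: -4, 2, -3, -2, 1, 5, 1
d²: 16, 4, 9, 4, 1, 25, 1; Σd² = 60
ρ = 1 − 6·60/(7·48) = 1 − 360/336 = -0.071

-0.071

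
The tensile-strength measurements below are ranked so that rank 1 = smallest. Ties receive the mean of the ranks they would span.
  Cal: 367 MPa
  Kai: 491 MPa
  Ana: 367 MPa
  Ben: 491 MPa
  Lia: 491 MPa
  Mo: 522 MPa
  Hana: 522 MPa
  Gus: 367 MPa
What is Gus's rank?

2

Sorted (ascending): 367, 367, 367, 491, 491, 491, 522, 522
The 3 values of 367 occupy positions 1–3 → average rank 2.
The 3 values of 491 occupy positions 4–6 → average rank 5.
The 2 values of 522 occupy positions 7–8 → average rank (7+8)/2 = 7.5.
Gus has value 367 MPa → rank 2.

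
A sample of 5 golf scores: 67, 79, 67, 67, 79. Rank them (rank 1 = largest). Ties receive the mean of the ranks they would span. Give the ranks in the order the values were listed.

4, 1.5, 4, 4, 1.5

Sorted (descending): 79, 79, 67, 67, 67
The 2 values of 79 occupy positions 1–2 → average rank (1+2)/2 = 1.5.
The 3 values of 67 occupy positions 3–5 → average rank 4.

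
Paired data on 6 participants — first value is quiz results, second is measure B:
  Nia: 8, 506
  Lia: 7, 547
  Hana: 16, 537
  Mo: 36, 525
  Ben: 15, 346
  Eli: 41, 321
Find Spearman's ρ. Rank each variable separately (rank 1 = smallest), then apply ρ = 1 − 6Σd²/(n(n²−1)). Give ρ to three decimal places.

Ranks of variable 1: 2, 1, 4, 5, 3, 6
Ranks of variable 2: 3, 6, 5, 4, 2, 1
d = r₁ − r₂: -1, -5, -1, 1, 1, 5
d²: 1, 25, 1, 1, 1, 25; Σd² = 54
ρ = 1 − 6·54/(6·35) = 1 − 324/210 = -0.543

-0.543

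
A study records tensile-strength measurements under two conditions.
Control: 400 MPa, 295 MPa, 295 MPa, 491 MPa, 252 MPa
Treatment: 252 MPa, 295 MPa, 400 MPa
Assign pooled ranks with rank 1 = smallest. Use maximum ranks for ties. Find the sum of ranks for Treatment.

Sorted (ascending): 252, 252, 295, 295, 295, 400, 400, 491
The 2 values of 252 occupy positions 1–2 → each gets rank 2.
The 3 values of 295 occupy positions 3–5 → each gets rank 5.
The 2 values of 400 occupy positions 6–7 → each gets rank 7.
Treatment values → pooled ranks: 252→2, 295→5, 400→7
Rank sum = 2 + 5 + 7 = 14

14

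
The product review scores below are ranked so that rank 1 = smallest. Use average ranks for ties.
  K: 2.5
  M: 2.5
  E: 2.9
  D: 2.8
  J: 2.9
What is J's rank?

4.5

Sorted (ascending): 2.5, 2.5, 2.8, 2.9, 2.9
The 2 values of 2.5 occupy positions 1–2 → average rank (1+2)/2 = 1.5.
The 2 values of 2.9 occupy positions 4–5 → average rank (4+5)/2 = 4.5.
J has value 2.9 → rank 4.5.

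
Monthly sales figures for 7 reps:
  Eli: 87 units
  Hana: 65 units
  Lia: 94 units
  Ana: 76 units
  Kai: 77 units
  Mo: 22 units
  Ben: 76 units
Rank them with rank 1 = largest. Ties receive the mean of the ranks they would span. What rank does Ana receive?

Sorted (descending): 94, 87, 77, 76, 76, 65, 22
The 2 values of 76 occupy positions 4–5 → average rank (4+5)/2 = 4.5.
Ana has value 76 units → rank 4.5.

4.5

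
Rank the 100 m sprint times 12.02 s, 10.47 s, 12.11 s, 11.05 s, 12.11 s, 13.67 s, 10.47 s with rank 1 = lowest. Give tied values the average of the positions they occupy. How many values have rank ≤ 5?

Sorted (ascending): 10.47, 10.47, 11.05, 12.02, 12.11, 12.11, 13.67
The 2 values of 10.47 occupy positions 1–2 → average rank (1+2)/2 = 1.5.
The 2 values of 12.11 occupy positions 5–6 → average rank (5+6)/2 = 5.5.
Ranks ≤ 5: {1.5, 1.5, 3, 4} → 4 values.

4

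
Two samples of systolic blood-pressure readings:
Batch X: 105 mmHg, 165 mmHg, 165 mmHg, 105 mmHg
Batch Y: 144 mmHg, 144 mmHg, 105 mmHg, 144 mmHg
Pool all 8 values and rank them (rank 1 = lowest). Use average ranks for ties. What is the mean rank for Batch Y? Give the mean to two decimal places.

Sorted (ascending): 105, 105, 105, 144, 144, 144, 165, 165
The 3 values of 105 occupy positions 1–3 → average rank 2.
The 3 values of 144 occupy positions 4–6 → average rank 5.
The 2 values of 165 occupy positions 7–8 → average rank (7+8)/2 = 7.5.
Batch Y values → pooled ranks: 144→5, 144→5, 105→2, 144→5
Mean rank = (5 + 5 + 2 + 5) / 4 = 4.25

4.25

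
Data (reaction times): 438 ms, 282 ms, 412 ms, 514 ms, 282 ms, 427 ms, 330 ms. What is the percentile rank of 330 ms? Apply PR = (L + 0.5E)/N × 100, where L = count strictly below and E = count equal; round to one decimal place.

35.7

N = 7.
Strictly below 330: 2. Equal to 330: 1.
PR = (2 + 0.5·1)/7 × 100 = 35.7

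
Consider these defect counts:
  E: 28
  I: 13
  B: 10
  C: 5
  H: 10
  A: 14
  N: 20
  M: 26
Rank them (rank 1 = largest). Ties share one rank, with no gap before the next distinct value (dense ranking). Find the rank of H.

Sorted (descending): 28, 26, 20, 14, 13, 10, 10, 5
The 2 values of 10 share dense rank 6.
Remaining distinct values take the next consecutive integers.
H has value 10 → rank 6.

6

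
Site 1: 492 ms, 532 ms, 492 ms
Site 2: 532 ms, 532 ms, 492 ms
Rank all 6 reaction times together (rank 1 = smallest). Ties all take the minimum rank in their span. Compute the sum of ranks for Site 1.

6

Sorted (ascending): 492, 492, 492, 532, 532, 532
The 3 values of 492 occupy positions 1–3 → each gets rank 1.
The 3 values of 532 occupy positions 4–6 → each gets rank 4.
Site 1 values → pooled ranks: 492→1, 532→4, 492→1
Rank sum = 1 + 4 + 1 = 6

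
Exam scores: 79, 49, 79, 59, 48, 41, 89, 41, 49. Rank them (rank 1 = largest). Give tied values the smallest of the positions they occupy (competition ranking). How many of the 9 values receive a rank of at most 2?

3

Sorted (descending): 89, 79, 79, 59, 49, 49, 48, 41, 41
The 2 values of 79 occupy positions 2–3 → each gets rank 2.
The 2 values of 49 occupy positions 5–6 → each gets rank 5.
The 2 values of 41 occupy positions 8–9 → each gets rank 8.
Ranks ≤ 2: {1, 2, 2} → 3 values.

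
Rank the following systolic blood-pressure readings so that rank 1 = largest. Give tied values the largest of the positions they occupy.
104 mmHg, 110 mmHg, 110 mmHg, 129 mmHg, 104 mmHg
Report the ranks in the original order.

5, 3, 3, 1, 5

Sorted (descending): 129, 110, 110, 104, 104
The 2 values of 110 occupy positions 2–3 → each gets rank 3.
The 2 values of 104 occupy positions 4–5 → each gets rank 5.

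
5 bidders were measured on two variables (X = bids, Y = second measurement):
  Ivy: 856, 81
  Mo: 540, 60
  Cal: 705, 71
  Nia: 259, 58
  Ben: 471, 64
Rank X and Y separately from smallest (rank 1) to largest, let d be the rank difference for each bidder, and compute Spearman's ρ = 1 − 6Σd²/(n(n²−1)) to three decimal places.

0.900

Ranks of variable 1: 5, 3, 4, 1, 2
Ranks of variable 2: 5, 2, 4, 1, 3
d = r₁ − r₂: 0, 1, 0, 0, -1
d²: 0, 1, 0, 0, 1; Σd² = 2
ρ = 1 − 6·2/(5·24) = 1 − 12/120 = 0.900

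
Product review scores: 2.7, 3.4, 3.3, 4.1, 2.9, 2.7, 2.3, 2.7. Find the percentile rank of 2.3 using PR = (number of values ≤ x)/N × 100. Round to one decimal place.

12.5

N = 8.
Strictly below 2.3: 0. Equal to 2.3: 1.
PR = 1/8 × 100 = 12.5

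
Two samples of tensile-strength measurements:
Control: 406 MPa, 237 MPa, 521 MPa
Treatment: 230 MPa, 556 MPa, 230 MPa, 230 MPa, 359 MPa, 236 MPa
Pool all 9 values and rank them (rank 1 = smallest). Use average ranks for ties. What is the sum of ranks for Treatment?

Sorted (ascending): 230, 230, 230, 236, 237, 359, 406, 521, 556
The 3 values of 230 occupy positions 1–3 → average rank 2.
Treatment values → pooled ranks: 230→2, 556→9, 230→2, 230→2, 359→6, 236→4
Rank sum = 2 + 9 + 2 + 2 + 6 + 4 = 25

25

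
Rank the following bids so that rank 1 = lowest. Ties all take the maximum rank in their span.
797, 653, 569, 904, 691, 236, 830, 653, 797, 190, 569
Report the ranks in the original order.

9, 6, 4, 11, 7, 2, 10, 6, 9, 1, 4

Sorted (ascending): 190, 236, 569, 569, 653, 653, 691, 797, 797, 830, 904
The 2 values of 569 occupy positions 3–4 → each gets rank 4.
The 2 values of 653 occupy positions 5–6 → each gets rank 6.
The 2 values of 797 occupy positions 8–9 → each gets rank 9.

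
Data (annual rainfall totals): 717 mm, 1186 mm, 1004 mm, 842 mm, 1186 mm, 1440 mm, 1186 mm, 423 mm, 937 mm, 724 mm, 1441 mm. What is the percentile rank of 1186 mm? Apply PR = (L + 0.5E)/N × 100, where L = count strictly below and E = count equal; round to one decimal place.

N = 11.
Strictly below 1186: 6. Equal to 1186: 3.
PR = (6 + 0.5·3)/11 × 100 = 68.2

68.2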